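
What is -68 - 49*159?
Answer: -7859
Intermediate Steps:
-68 - 49*159 = -68 - 7791 = -7859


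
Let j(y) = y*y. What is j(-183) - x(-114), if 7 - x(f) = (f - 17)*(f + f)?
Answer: 63350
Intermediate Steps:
j(y) = y**2
x(f) = 7 - 2*f*(-17 + f) (x(f) = 7 - (f - 17)*(f + f) = 7 - (-17 + f)*2*f = 7 - 2*f*(-17 + f))
j(-183) - x(-114) = (-183)**2 - (7 - 2*(-114)**2 + 34*(-114)) = 33489 - (7 - 2*12996 - 3876) = 33489 - (7 - 25992 - 3876) = 33489 - 1*(-29861) = 33489 + 29861 = 63350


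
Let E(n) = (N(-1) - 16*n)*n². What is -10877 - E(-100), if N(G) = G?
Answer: -16000877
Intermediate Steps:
E(n) = n²*(-1 - 16*n) (E(n) = (-1 - 16*n)*n² = n²*(-1 - 16*n))
-10877 - E(-100) = -10877 - (-100)²*(-1 - 16*(-100)) = -10877 - 10000*(-1 + 1600) = -10877 - 10000*1599 = -10877 - 1*15990000 = -10877 - 15990000 = -16000877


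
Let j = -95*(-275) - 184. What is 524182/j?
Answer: 524182/25941 ≈ 20.207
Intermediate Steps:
j = 25941 (j = 26125 - 184 = 25941)
524182/j = 524182/25941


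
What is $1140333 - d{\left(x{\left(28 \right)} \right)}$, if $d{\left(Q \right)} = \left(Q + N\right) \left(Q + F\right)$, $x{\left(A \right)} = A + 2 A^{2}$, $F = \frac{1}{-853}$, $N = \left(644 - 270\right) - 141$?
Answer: $- \frac{1517272774}{853} \approx -1.7787 \cdot 10^{6}$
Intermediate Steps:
$N = 233$ ($N = 374 - 141 = 233$)
$F = - \frac{1}{853} \approx -0.0011723$
$d{\left(Q \right)} = \left(233 + Q\right) \left(- \frac{1}{853} + Q\right)$ ($d{\left(Q \right)} = \left(Q + 233\right) \left(Q - \frac{1}{853}\right) = \left(233 + Q\right) \left(- \frac{1}{853} + Q\right)$)
$1140333 - d{\left(x{\left(28 \right)} \right)} = 1140333 - \left(- \frac{233}{853} + \left(28 \left(1 + 2 \cdot 28\right)\right)^{2} + \frac{198748 \cdot 28 \left(1 + 2 \cdot 28\right)}{853}\right) = 1140333 - \left(- \frac{233}{853} + \left(28 \left(1 + 56\right)\right)^{2} + \frac{198748 \cdot 28 \left(1 + 56\right)}{853}\right) = 1140333 - \left(- \frac{233}{853} + \left(28 \cdot 57\right)^{2} + \frac{198748 \cdot 28 \cdot 57}{853}\right) = 1140333 - \left(- \frac{233}{853} + 1596^{2} + \frac{198748}{853} \cdot 1596\right) = 1140333 - \left(- \frac{233}{853} + 2547216 + \frac{317201808}{853}\right) = 1140333 - \frac{2489976823}{853} = - \frac{1517272774}{853}$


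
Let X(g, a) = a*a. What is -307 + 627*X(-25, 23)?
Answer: 331376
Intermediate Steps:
X(g, a) = a²
-307 + 627*X(-25, 23) = -307 + 627*23² = -307 + 627*529 = -307 + 331683 = 331376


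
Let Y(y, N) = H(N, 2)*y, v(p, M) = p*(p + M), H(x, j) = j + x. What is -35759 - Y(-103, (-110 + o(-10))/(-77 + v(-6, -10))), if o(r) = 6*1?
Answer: -686219/19 ≈ -36117.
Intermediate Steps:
o(r) = 6
v(p, M) = p*(M + p)
Y(y, N) = y*(2 + N) (Y(y, N) = (2 + N)*y = y*(2 + N))
-35759 - Y(-103, (-110 + o(-10))/(-77 + v(-6, -10))) = -35759 - (-103)*(2 + (-110 + 6)/(-77 - 6*(-10 - 6))) = -35759 - (-103)*(2 - 104/(-77 - 6*(-16))) = -35759 - (-103)*(2 - 104/(-77 + 96)) = -35759 - (-103)*(2 - 104/19) = -35759 - (-103)*(-66)/19 = -35759 - 1*6798/19 = -35759 - 6798/19 = -686219/19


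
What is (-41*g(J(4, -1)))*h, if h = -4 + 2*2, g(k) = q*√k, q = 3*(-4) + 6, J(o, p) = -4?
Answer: 0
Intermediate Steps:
q = -6 (q = -12 + 6 = -6)
g(k) = -6*√k
h = 0 (h = -4 + 4 = 0)
(-41*g(J(4, -1)))*h = -(-246)*√(-4)*0 = -(-246)*2*I*0 = -(-492)*I*0 = (492*I)*0 = 0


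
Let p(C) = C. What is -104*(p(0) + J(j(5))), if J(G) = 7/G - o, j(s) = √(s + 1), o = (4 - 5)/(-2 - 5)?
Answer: 104/7 - 364*√6/3 ≈ -282.35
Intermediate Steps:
o = ⅐ (o = -1/(-7) = -1*(-⅐) = ⅐ ≈ 0.14286)
j(s) = √(1 + s)
J(G) = -⅐ + 7/G (J(G) = 7/G - 1*⅐ = 7/G - ⅐ = -⅐ + 7/G)
-104*(p(0) + J(j(5))) = -104*(0 + (49 - √(1 + 5))/(7*(√(1 + 5)))) = -104*(0 + (49 - √6)/(7*(√6))) = -104*(0 + (√6/6)*(49 - √6)/7) = -104*(0 + √6*(49 - √6)/42) = -52*√6*(49 - √6)/21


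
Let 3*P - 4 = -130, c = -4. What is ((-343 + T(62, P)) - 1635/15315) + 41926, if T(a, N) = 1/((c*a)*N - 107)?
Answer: 437680286427/10525489 ≈ 41583.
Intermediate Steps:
P = -42 (P = 4/3 + (⅓)*(-130) = 4/3 - 130/3 = -42)
T(a, N) = 1/(-107 - 4*N*a) (T(a, N) = 1/((-4*a)*N - 107) = 1/(-4*N*a - 107) = 1/(-107 - 4*N*a))
((-343 + T(62, P)) - 1635/15315) + 41926 = ((-343 + 1/(-107 - 4*(-42)*62)) - 1635/15315) + 41926 = ((-343 + 1/(-107 + 10416)) - 1635*1/15315) + 41926 = ((-343 + 1/10309) - 109/1021) + 41926 = (-3535986/10309 - 109/1021) + 41926 = -3611365387/10525489 + 41926 = 437680286427/10525489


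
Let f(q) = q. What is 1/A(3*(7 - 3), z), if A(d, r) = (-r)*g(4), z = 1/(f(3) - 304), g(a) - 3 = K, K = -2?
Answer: 301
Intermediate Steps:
g(a) = 1 (g(a) = 3 - 2 = 1)
z = -1/301 (z = 1/(3 - 304) = 1/(-301) = -1/301 ≈ -0.0033223)
A(d, r) = -r (A(d, r) = -r*1 = -r)
1/A(3*(7 - 3), z) = 1/(-1*(-1/301)) = 1/(1/301) = 301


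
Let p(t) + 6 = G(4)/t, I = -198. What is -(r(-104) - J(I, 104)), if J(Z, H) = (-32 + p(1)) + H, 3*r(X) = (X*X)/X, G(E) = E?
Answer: 314/3 ≈ 104.67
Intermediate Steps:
p(t) = -6 + 4/t
r(X) = X/3 (r(X) = ((X*X)/X)/3 = (X**2/X)/3 = X/3)
J(Z, H) = -34 + H (J(Z, H) = (-32 + (-6 + 4/1)) + H = (-32 + (-6 + 4*1)) + H = (-32 + (-6 + 4)) + H = (-32 - 2) + H = -34 + H)
-(r(-104) - J(I, 104)) = -((1/3)*(-104) - (-34 + 104)) = -(-104/3 - 1*70) = -(-104/3 - 70) = -1*(-314/3) = 314/3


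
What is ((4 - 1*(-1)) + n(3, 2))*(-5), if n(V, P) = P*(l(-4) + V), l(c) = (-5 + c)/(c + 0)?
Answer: -155/2 ≈ -77.500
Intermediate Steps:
l(c) = (-5 + c)/c
n(V, P) = P*(9/4 + V) (n(V, P) = P*((-5 - 4)/(-4) + V) = P*(-¼*(-9) + V) = P*(9/4 + V))
((4 - 1*(-1)) + n(3, 2))*(-5) = ((4 - 1*(-1)) + (¼)*2*(9 + 4*3))*(-5) = ((4 + 1) + (¼)*2*(9 + 12))*(-5) = (5 + (¼)*2*21)*(-5) = (5 + 21/2)*(-5) = (31/2)*(-5) = -155/2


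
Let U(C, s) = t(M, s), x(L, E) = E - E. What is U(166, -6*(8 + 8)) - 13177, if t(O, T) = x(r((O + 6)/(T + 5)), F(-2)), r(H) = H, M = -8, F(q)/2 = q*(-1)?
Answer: -13177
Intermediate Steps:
F(q) = -2*q (F(q) = 2*(q*(-1)) = 2*(-q) = -2*q)
x(L, E) = 0
t(O, T) = 0
U(C, s) = 0
U(166, -6*(8 + 8)) - 13177 = 0 - 13177 = -13177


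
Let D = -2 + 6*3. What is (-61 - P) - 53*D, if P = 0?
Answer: -909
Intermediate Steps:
D = 16 (D = -2 + 18 = 16)
(-61 - P) - 53*D = (-61 - 1*0) - 53*16 = (-61 + 0) - 848 = -61 - 848 = -909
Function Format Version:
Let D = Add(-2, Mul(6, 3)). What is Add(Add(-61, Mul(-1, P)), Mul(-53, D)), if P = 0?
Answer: -909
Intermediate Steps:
D = 16 (D = Add(-2, 18) = 16)
Add(Add(-61, Mul(-1, P)), Mul(-53, D)) = Add(Add(-61, Mul(-1, 0)), Mul(-53, 16)) = Add(Add(-61, 0), -848) = Add(-61, -848) = -909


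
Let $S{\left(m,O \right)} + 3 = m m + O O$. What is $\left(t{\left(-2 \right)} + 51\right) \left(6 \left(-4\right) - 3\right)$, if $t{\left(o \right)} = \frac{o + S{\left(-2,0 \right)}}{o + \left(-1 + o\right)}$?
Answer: $- \frac{6912}{5} \approx -1382.4$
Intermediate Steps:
$S{\left(m,O \right)} = -3 + O^{2} + m^{2}$ ($S{\left(m,O \right)} = -3 + \left(m m + O O\right) = -3 + \left(m^{2} + O^{2}\right) = -3 + \left(O^{2} + m^{2}\right) = -3 + O^{2} + m^{2}$)
$t{\left(o \right)} = \frac{1 + o}{-1 + 2 o}$ ($t{\left(o \right)} = \frac{o + \left(-3 + 0^{2} + \left(-2\right)^{2}\right)}{o + \left(-1 + o\right)} = \frac{o + \left(-3 + 0 + 4\right)}{-1 + 2 o} = \frac{o + 1}{-1 + 2 o} = \frac{1 + o}{-1 + 2 o}$)
$\left(t{\left(-2 \right)} + 51\right) \left(6 \left(-4\right) - 3\right) = \left(\frac{1 - 2}{-1 + 2 \left(-2\right)} + 51\right) \left(6 \left(-4\right) - 3\right) = \left(\frac{1}{-1 - 4} \left(-1\right) + 51\right) \left(-24 - 3\right) = \left(\frac{1}{-5} \left(-1\right) + 51\right) \left(-27\right) = \left(\left(- \frac{1}{5}\right) \left(-1\right) + 51\right) \left(-27\right) = \left(\frac{1}{5} + 51\right) \left(-27\right) = \frac{256}{5} \left(-27\right) = - \frac{6912}{5}$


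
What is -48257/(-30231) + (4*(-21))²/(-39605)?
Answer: 1697908549/1197298755 ≈ 1.4181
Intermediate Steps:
-48257/(-30231) + (4*(-21))²/(-39605) = -48257*(-1/30231) + (-84)²*(-1/39605) = 48257/30231 + 7056*(-1/39605) = 48257/30231 - 7056/39605 = 1697908549/1197298755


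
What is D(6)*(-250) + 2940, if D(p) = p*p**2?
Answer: -51060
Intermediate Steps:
D(p) = p**3
D(6)*(-250) + 2940 = 6**3*(-250) + 2940 = 216*(-250) + 2940 = -54000 + 2940 = -51060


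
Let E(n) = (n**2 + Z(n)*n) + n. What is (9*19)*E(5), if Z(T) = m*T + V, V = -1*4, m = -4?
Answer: -15390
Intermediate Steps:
V = -4
Z(T) = -4 - 4*T (Z(T) = -4*T - 4 = -4 - 4*T)
E(n) = n + n**2 + n*(-4 - 4*n) (E(n) = (n**2 + (-4 - 4*n)*n) + n = (n**2 + n*(-4 - 4*n)) + n = n + n**2 + n*(-4 - 4*n))
(9*19)*E(5) = (9*19)*(3*5*(-1 - 1*5)) = 171*(3*5*(-1 - 5)) = 171*(3*5*(-6)) = 171*(-90) = -15390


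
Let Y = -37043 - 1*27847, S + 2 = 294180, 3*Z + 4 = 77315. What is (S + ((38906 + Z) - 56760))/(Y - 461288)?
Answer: -906283/1578534 ≈ -0.57413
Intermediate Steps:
Z = 77311/3 (Z = -4/3 + (⅓)*77315 = -4/3 + 77315/3 = 77311/3 ≈ 25770.)
S = 294178 (S = -2 + 294180 = 294178)
Y = -64890 (Y = -37043 - 27847 = -64890)
(S + ((38906 + Z) - 56760))/(Y - 461288) = (294178 + ((38906 + 77311/3) - 56760))/(-64890 - 461288) = (294178 + (194029/3 - 56760))/(-526178) = (294178 + 23749/3)*(-1/526178) = (906283/3)*(-1/526178) = -906283/1578534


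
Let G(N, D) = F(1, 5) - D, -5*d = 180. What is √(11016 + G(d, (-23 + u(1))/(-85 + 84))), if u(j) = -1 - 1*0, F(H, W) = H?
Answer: √10993 ≈ 104.85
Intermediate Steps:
u(j) = -1 (u(j) = -1 + 0 = -1)
d = -36 (d = -⅕*180 = -36)
G(N, D) = 1 - D
√(11016 + G(d, (-23 + u(1))/(-85 + 84))) = √(11016 + (1 - (-23 - 1)/(-85 + 84))) = √(11016 + (1 - (-24)/(-1))) = √(11016 + (1 - (-24)*(-1))) = √(11016 + (1 - 1*24)) = √(11016 + (1 - 24)) = √(11016 - 23) = √10993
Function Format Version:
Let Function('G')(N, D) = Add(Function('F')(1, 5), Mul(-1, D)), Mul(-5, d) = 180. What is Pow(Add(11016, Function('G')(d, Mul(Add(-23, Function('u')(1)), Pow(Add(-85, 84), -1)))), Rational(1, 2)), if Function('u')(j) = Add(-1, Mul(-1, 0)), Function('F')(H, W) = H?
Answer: Pow(10993, Rational(1, 2)) ≈ 104.85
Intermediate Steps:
Function('u')(j) = -1 (Function('u')(j) = Add(-1, 0) = -1)
d = -36 (d = Mul(Rational(-1, 5), 180) = -36)
Function('G')(N, D) = Add(1, Mul(-1, D))
Pow(Add(11016, Function('G')(d, Mul(Add(-23, Function('u')(1)), Pow(Add(-85, 84), -1)))), Rational(1, 2)) = Pow(Add(11016, Add(1, Mul(-1, Mul(Add(-23, -1), Pow(Add(-85, 84), -1))))), Rational(1, 2)) = Pow(Add(11016, Add(1, Mul(-1, Mul(-24, Pow(-1, -1))))), Rational(1, 2)) = Pow(Add(11016, Add(1, Mul(-1, Mul(-24, -1)))), Rational(1, 2)) = Pow(Add(11016, Add(1, Mul(-1, 24))), Rational(1, 2)) = Pow(Add(11016, Add(1, -24)), Rational(1, 2)) = Pow(Add(11016, -23), Rational(1, 2)) = Pow(10993, Rational(1, 2))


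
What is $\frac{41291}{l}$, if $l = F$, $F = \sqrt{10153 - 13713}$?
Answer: $- \frac{41291 i \sqrt{890}}{1780} \approx - 692.04 i$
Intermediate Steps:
$F = 2 i \sqrt{890}$ ($F = \sqrt{-3560} = 2 i \sqrt{890} \approx 59.666 i$)
$l = 2 i \sqrt{890} \approx 59.666 i$
$\frac{41291}{l} = \frac{41291}{2 i \sqrt{890}} = 41291 \left(- \frac{i \sqrt{890}}{1780}\right) = - \frac{41291 i \sqrt{890}}{1780}$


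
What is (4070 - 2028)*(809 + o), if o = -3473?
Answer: -5439888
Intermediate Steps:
(4070 - 2028)*(809 + o) = (4070 - 2028)*(809 - 3473) = 2042*(-2664) = -5439888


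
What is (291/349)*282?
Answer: 82062/349 ≈ 235.13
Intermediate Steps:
(291/349)*282 = 82062/349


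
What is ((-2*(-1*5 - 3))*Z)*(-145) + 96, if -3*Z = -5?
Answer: -11312/3 ≈ -3770.7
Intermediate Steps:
Z = 5/3 (Z = -⅓*(-5) = 5/3 ≈ 1.6667)
((-2*(-1*5 - 3))*Z)*(-145) + 96 = (-2*(-1*5 - 3)*(5/3))*(-145) + 96 = (-2*(-5 - 3)*(5/3))*(-145) + 96 = (-2*(-8)*(5/3))*(-145) + 96 = (16*(5/3))*(-145) + 96 = (80/3)*(-145) + 96 = -11600/3 + 96 = -11312/3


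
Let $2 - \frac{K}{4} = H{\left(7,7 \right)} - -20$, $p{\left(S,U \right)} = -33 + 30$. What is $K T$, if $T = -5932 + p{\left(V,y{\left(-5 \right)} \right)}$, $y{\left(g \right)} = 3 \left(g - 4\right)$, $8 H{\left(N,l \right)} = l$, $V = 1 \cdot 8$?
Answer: $\frac{896185}{2} \approx 4.4809 \cdot 10^{5}$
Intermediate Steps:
$V = 8$
$H{\left(N,l \right)} = \frac{l}{8}$
$y{\left(g \right)} = -12 + 3 g$ ($y{\left(g \right)} = 3 \left(-4 + g\right) = -12 + 3 g$)
$p{\left(S,U \right)} = -3$
$K = - \frac{151}{2}$ ($K = 8 - 4 \left(\frac{1}{8} \cdot 7 - -20\right) = 8 - 4 \left(\frac{7}{8} + 20\right) = 8 - \frac{167}{2} = - \frac{151}{2} \approx -75.5$)
$T = -5935$ ($T = -5932 - 3 = -5935$)
$K T = \left(- \frac{151}{2}\right) \left(-5935\right) = \frac{896185}{2}$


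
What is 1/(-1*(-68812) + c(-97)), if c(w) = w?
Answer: 1/68715 ≈ 1.4553e-5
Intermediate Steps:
1/(-1*(-68812) + c(-97)) = 1/(-1*(-68812) - 97) = 1/(68812 - 97) = 1/68715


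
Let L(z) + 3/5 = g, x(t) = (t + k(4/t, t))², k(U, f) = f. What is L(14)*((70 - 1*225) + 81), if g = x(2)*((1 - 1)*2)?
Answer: 222/5 ≈ 44.400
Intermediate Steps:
x(t) = 4*t² (x(t) = (t + t)² = (2*t)² = 4*t²)
g = 0 (g = (4*2²)*((1 - 1)*2) = (4*4)*(0*2) = 16*0 = 0)
L(z) = -⅗ (L(z) = -⅗ + 0 = -⅗)
L(14)*((70 - 1*225) + 81) = -3*((70 - 1*225) + 81)/5 = -3*((70 - 225) + 81)/5 = -3*(-155 + 81)/5 = -⅗*(-74) = 222/5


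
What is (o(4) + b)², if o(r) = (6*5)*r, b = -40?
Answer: 6400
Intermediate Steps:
o(r) = 30*r
(o(4) + b)² = (30*4 - 40)² = (120 - 40)² = 80² = 6400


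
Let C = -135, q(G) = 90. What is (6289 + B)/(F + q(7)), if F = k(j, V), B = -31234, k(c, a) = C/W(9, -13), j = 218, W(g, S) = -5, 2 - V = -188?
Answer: -8315/39 ≈ -213.21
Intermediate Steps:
V = 190 (V = 2 - 1*(-188) = 2 + 188 = 190)
k(c, a) = 27 (k(c, a) = -135/(-5) = -135*(-1/5) = 27)
F = 27
(6289 + B)/(F + q(7)) = (6289 - 31234)/(27 + 90) = -24945/117 = -24945*1/117 = -8315/39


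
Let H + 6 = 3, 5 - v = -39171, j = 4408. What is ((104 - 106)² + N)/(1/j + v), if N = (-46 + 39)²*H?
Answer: -630344/172687809 ≈ -0.0036502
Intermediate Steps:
v = 39176 (v = 5 - 1*(-39171) = 5 + 39171 = 39176)
H = -3 (H = -6 + 3 = -3)
N = -147 (N = (-46 + 39)²*(-3) = (-7)²*(-3) = 49*(-3) = -147)
((104 - 106)² + N)/(1/j + v) = ((104 - 106)² - 147)/(1/4408 + 39176) = ((-2)² - 147)/(1/4408 + 39176) = (4 - 147)/(172687809/4408) = -143*4408/172687809 = -630344/172687809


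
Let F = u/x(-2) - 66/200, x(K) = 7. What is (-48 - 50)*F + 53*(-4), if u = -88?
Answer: 52617/50 ≈ 1052.3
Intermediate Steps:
F = -9031/700 (F = -88/7 - 66/200 = -88*1/7 - 66*1/200 = -88/7 - 33/100 = -9031/700 ≈ -12.901)
(-48 - 50)*F + 53*(-4) = (-48 - 50)*(-9031/700) + 53*(-4) = -98*(-9031/700) - 212 = 63217/50 - 212 = 52617/50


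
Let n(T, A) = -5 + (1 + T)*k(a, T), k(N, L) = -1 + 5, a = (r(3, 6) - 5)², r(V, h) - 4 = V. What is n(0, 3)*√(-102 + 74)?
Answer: -2*I*√7 ≈ -5.2915*I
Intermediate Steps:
r(V, h) = 4 + V
a = 4 (a = ((4 + 3) - 5)² = (7 - 5)² = 2² = 4)
k(N, L) = 4
n(T, A) = -1 + 4*T (n(T, A) = -5 + (1 + T)*4 = -5 + (4 + 4*T) = -1 + 4*T)
n(0, 3)*√(-102 + 74) = (-1 + 4*0)*√(-102 + 74) = (-1 + 0)*√(-28) = -2*I*√7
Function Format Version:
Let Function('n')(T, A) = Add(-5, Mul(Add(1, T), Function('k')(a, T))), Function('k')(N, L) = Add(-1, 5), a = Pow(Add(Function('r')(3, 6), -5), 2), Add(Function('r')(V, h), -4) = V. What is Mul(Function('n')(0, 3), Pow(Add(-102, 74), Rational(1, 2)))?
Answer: Mul(-2, I, Pow(7, Rational(1, 2))) ≈ Mul(-5.2915, I)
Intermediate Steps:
Function('r')(V, h) = Add(4, V)
a = 4 (a = Pow(Add(Add(4, 3), -5), 2) = Pow(Add(7, -5), 2) = Pow(2, 2) = 4)
Function('k')(N, L) = 4
Function('n')(T, A) = Add(-1, Mul(4, T)) (Function('n')(T, A) = Add(-5, Mul(Add(1, T), 4)) = Add(-5, Add(4, Mul(4, T))) = Add(-1, Mul(4, T)))
Mul(Function('n')(0, 3), Pow(Add(-102, 74), Rational(1, 2))) = Mul(Add(-1, Mul(4, 0)), Pow(Add(-102, 74), Rational(1, 2))) = Mul(Add(-1, 0), Pow(-28, Rational(1, 2))) = Mul(-1, Mul(2, I, Pow(7, Rational(1, 2)))) = Mul(-2, I, Pow(7, Rational(1, 2)))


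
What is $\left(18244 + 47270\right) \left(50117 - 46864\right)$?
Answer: $213117042$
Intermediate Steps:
$\left(18244 + 47270\right) \left(50117 - 46864\right) = 65514 \cdot 3253 = 213117042$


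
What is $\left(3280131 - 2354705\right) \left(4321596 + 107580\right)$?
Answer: $4098874628976$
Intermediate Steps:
$\left(3280131 - 2354705\right) \left(4321596 + 107580\right) = 925426 \cdot 4429176 = 4098874628976$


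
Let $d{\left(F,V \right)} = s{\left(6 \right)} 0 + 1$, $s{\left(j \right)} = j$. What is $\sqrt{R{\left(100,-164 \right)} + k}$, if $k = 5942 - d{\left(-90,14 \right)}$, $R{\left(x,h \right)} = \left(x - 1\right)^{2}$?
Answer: $\sqrt{15742} \approx 125.47$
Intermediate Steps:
$R{\left(x,h \right)} = \left(-1 + x\right)^{2}$
$d{\left(F,V \right)} = 1$ ($d{\left(F,V \right)} = 6 \cdot 0 + 1 = 0 + 1 = 1$)
$k = 5941$ ($k = 5942 - 1 = 5941$)
$\sqrt{R{\left(100,-164 \right)} + k} = \sqrt{\left(-1 + 100\right)^{2} + 5941} = \sqrt{99^{2} + 5941} = \sqrt{9801 + 5941} = \sqrt{15742}$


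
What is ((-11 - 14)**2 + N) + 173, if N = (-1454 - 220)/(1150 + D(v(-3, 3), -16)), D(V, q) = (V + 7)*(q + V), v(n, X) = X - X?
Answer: 137775/173 ≈ 796.39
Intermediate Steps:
v(n, X) = 0
D(V, q) = (7 + V)*(V + q)
N = -279/173 (N = (-1454 - 220)/(1150 + (0**2 + 7*0 + 7*(-16) + 0*(-16))) = -1674/(1150 + (0 + 0 - 112 + 0)) = -1674/(1150 - 112) = -1674/1038 = -1674*1/1038 = -279/173 ≈ -1.6127)
((-11 - 14)**2 + N) + 173 = ((-11 - 14)**2 - 279/173) + 173 = ((-25)**2 - 279/173) + 173 = (625 - 279/173) + 173 = 107846/173 + 173 = 137775/173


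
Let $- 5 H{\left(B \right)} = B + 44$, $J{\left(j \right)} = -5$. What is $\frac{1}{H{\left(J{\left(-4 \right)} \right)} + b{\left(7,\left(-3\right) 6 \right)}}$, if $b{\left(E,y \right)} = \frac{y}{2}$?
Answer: $- \frac{5}{84} \approx -0.059524$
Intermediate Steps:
$b{\left(E,y \right)} = \frac{y}{2}$ ($b{\left(E,y \right)} = y \frac{1}{2} = \frac{y}{2}$)
$H{\left(B \right)} = - \frac{44}{5} - \frac{B}{5}$ ($H{\left(B \right)} = - \frac{B + 44}{5} = - \frac{44 + B}{5} = - \frac{44}{5} - \frac{B}{5}$)
$\frac{1}{H{\left(J{\left(-4 \right)} \right)} + b{\left(7,\left(-3\right) 6 \right)}} = \frac{1}{\left(- \frac{44}{5} - -1\right) + \frac{\left(-3\right) 6}{2}} = \frac{1}{\left(- \frac{44}{5} + 1\right) + \frac{1}{2} \left(-18\right)} = \frac{1}{- \frac{39}{5} - 9} = \frac{1}{- \frac{84}{5}} = - \frac{5}{84}$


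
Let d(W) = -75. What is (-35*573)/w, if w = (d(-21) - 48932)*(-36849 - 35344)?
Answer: -2865/505423193 ≈ -5.6685e-6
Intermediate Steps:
w = 3537962351 (w = (-75 - 48932)*(-36849 - 35344) = -49007*(-72193) = 3537962351)
(-35*573)/w = -35*573/3537962351 = -20055*1/3537962351 = -2865/505423193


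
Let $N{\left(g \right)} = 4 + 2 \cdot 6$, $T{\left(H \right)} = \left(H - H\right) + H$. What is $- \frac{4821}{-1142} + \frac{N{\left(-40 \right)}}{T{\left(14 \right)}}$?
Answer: $\frac{42883}{7994} \approx 5.3644$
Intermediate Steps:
$T{\left(H \right)} = H$ ($T{\left(H \right)} = 0 + H = H$)
$N{\left(g \right)} = 16$ ($N{\left(g \right)} = 4 + 12 = 16$)
$- \frac{4821}{-1142} + \frac{N{\left(-40 \right)}}{T{\left(14 \right)}} = - \frac{4821}{-1142} + \frac{16}{14} = \left(-4821\right) \left(- \frac{1}{1142}\right) + 16 \cdot \frac{1}{14} = \frac{4821}{1142} + \frac{8}{7} = \frac{42883}{7994}$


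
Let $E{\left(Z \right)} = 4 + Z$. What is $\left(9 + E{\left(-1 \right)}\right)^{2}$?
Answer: $144$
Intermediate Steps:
$\left(9 + E{\left(-1 \right)}\right)^{2} = \left(9 + \left(4 - 1\right)\right)^{2} = \left(9 + 3\right)^{2} = 12^{2} = 144$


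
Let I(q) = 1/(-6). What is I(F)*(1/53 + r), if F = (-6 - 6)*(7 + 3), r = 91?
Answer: -804/53 ≈ -15.170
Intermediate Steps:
F = -120 (F = -12*10 = -120)
I(q) = -⅙
I(F)*(1/53 + r) = -(1/53 + 91)/6 = -⅙*4824/53 = -804/53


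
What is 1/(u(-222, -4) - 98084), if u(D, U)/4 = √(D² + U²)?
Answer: -24521/2404920564 - 5*√493/1202460282 ≈ -1.0289e-5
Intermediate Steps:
u(D, U) = 4*√(D² + U²)
1/(u(-222, -4) - 98084) = 1/(4*√((-222)² + (-4)²) - 98084) = 1/(4*√(49284 + 16) - 98084) = 1/(4*√49300 - 98084) = 1/(4*(10*√493) - 98084) = 1/(40*√493 - 98084) = 1/(-98084 + 40*√493)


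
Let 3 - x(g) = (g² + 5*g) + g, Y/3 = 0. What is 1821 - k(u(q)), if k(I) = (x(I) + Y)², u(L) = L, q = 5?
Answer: -883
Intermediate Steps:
Y = 0 (Y = 3*0 = 0)
x(g) = 3 - g² - 6*g (x(g) = 3 - ((g² + 5*g) + g) = 3 - (g² + 6*g) = 3 + (-g² - 6*g) = 3 - g² - 6*g)
k(I) = (3 - I² - 6*I)² (k(I) = ((3 - I² - 6*I) + 0)² = (3 - I² - 6*I)²)
1821 - k(u(q)) = 1821 - (-3 + 5² + 6*5)² = 1821 - (-3 + 25 + 30)² = 1821 - 1*52² = 1821 - 1*2704 = 1821 - 2704 = -883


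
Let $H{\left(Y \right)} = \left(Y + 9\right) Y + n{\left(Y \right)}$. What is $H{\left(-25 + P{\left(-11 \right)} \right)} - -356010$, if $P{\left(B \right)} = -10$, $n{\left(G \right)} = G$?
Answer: $356885$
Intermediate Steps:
$H{\left(Y \right)} = Y + Y \left(9 + Y\right)$ ($H{\left(Y \right)} = \left(Y + 9\right) Y + Y = \left(9 + Y\right) Y + Y = Y \left(9 + Y\right) + Y = Y + Y \left(9 + Y\right)$)
$H{\left(-25 + P{\left(-11 \right)} \right)} - -356010 = \left(-25 - 10\right) \left(10 - 35\right) - -356010 = - 35 \left(10 - 35\right) + 356010 = \left(-35\right) \left(-25\right) + 356010 = 875 + 356010 = 356885$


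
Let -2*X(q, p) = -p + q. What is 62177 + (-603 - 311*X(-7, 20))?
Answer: 114751/2 ≈ 57376.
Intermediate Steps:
X(q, p) = p/2 - q/2 (X(q, p) = -(-p + q)/2 = -(q - p)/2 = p/2 - q/2)
62177 + (-603 - 311*X(-7, 20)) = 62177 + (-603 - 311*((½)*20 - ½*(-7))) = 62177 + (-603 - 311*(10 + 7/2)) = 62177 + (-603 - 311*27/2) = 62177 + (-603 - 8397/2) = 62177 - 9603/2 = 114751/2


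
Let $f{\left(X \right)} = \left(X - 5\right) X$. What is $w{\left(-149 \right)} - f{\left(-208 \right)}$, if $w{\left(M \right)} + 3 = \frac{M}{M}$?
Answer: $-44306$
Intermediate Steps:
$w{\left(M \right)} = -2$ ($w{\left(M \right)} = -3 + \frac{M}{M} = -3 + 1 = -2$)
$f{\left(X \right)} = X \left(-5 + X\right)$ ($f{\left(X \right)} = \left(-5 + X\right) X = X \left(-5 + X\right)$)
$w{\left(-149 \right)} - f{\left(-208 \right)} = -2 - - 208 \left(-5 - 208\right) = -2 - \left(-208\right) \left(-213\right) = -2 - 44304 = -44306$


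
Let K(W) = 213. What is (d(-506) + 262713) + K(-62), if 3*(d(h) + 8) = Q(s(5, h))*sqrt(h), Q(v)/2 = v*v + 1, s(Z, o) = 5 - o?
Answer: 262918 + 522244*I*sqrt(506)/3 ≈ 2.6292e+5 + 3.9159e+6*I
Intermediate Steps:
Q(v) = 2 + 2*v**2 (Q(v) = 2*(v*v + 1) = 2*(v**2 + 1) = 2*(1 + v**2) = 2 + 2*v**2)
d(h) = -8 + sqrt(h)*(2 + 2*(5 - h)**2)/3 (d(h) = -8 + ((2 + 2*(5 - h)**2)*sqrt(h))/3 = -8 + (sqrt(h)*(2 + 2*(5 - h)**2))/3 = -8 + sqrt(h)*(2 + 2*(5 - h)**2)/3)
(d(-506) + 262713) + K(-62) = ((-8 + 2*sqrt(-506)*(1 + (-5 - 506)**2)/3) + 262713) + 213 = ((-8 + 2*(I*sqrt(506))*(1 + (-511)**2)/3) + 262713) + 213 = ((-8 + 2*(I*sqrt(506))*(1 + 261121)/3) + 262713) + 213 = ((-8 + (2/3)*(I*sqrt(506))*261122) + 262713) + 213 = ((-8 + 522244*I*sqrt(506)/3) + 262713) + 213 = (262705 + 522244*I*sqrt(506)/3) + 213 = 262918 + 522244*I*sqrt(506)/3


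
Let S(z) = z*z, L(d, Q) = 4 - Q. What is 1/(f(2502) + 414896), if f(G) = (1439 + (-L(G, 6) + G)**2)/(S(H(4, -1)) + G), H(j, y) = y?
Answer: 2503/1044756143 ≈ 2.3958e-6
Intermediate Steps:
S(z) = z**2
f(G) = (1439 + (2 + G)**2)/(1 + G) (f(G) = (1439 + (-(4 - 1*6) + G)**2)/((-1)**2 + G) = (1439 + (-(4 - 6) + G)**2)/(1 + G) = (1439 + (-1*(-2) + G)**2)/(1 + G) = (1439 + (2 + G)**2)/(1 + G))
1/(f(2502) + 414896) = 1/((1439 + (2 + 2502)**2)/(1 + 2502) + 414896) = 1/((1439 + 2504**2)/2503 + 414896) = 1/((1439 + 6270016)/2503 + 414896) = 1/((1/2503)*6271455 + 414896) = 1/(6271455/2503 + 414896) = 1/(1044756143/2503) = 2503/1044756143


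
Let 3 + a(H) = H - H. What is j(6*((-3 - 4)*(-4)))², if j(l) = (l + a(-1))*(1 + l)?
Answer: 777573225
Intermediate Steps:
a(H) = -3 (a(H) = -3 + (H - H) = -3 + 0 = -3)
j(l) = (1 + l)*(-3 + l) (j(l) = (l - 3)*(1 + l) = (-3 + l)*(1 + l) = (1 + l)*(-3 + l))
j(6*((-3 - 4)*(-4)))² = (-3 + (6*((-3 - 4)*(-4)))² - 12*(-3 - 4)*(-4))² = (-3 + (6*(-7*(-4)))² - 12*(-7*(-4)))² = (-3 + (6*28)² - 12*28)² = (-3 + 168² - 2*168)² = (-3 + 28224 - 336)² = 27885² = 777573225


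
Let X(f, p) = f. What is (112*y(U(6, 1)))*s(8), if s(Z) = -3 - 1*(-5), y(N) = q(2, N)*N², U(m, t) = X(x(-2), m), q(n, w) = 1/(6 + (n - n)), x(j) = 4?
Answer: 1792/3 ≈ 597.33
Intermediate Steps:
q(n, w) = ⅙ (q(n, w) = 1/(6 + 0) = 1/6 = ⅙)
U(m, t) = 4
y(N) = N²/6
s(Z) = 2 (s(Z) = -3 + 5 = 2)
(112*y(U(6, 1)))*s(8) = (112*((⅙)*4²))*2 = (112*((⅙)*16))*2 = (112*(8/3))*2 = (896/3)*2 = 1792/3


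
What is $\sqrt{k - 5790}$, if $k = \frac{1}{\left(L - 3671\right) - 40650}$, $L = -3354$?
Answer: $\frac{i \sqrt{526404944657}}{9535} \approx 76.092 i$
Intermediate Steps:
$k = - \frac{1}{47675}$ ($k = \frac{1}{\left(-3354 - 3671\right) - 40650} = \frac{1}{-7025 - 40650} = \frac{1}{-47675} = - \frac{1}{47675} \approx -2.0975 \cdot 10^{-5}$)
$\sqrt{k - 5790} = \sqrt{- \frac{1}{47675} - 5790} = \sqrt{- \frac{276038251}{47675}} = \frac{i \sqrt{526404944657}}{9535}$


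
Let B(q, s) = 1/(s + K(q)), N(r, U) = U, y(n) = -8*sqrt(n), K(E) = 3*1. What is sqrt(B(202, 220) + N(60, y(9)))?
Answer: I*sqrt(1193273)/223 ≈ 4.8985*I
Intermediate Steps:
K(E) = 3
B(q, s) = 1/(3 + s) (B(q, s) = 1/(s + 3) = 1/(3 + s))
sqrt(B(202, 220) + N(60, y(9))) = sqrt(1/(3 + 220) - 8*sqrt(9)) = sqrt(1/223 - 8*3) = sqrt(1/223 - 24) = sqrt(-5351/223) = I*sqrt(1193273)/223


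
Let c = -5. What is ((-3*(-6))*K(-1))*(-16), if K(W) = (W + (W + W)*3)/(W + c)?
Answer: -336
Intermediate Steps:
K(W) = 7*W/(-5 + W) (K(W) = (W + (W + W)*3)/(W - 5) = (W + (2*W)*3)/(-5 + W) = (W + 6*W)/(-5 + W) = (7*W)/(-5 + W) = 7*W/(-5 + W))
((-3*(-6))*K(-1))*(-16) = ((-3*(-6))*(7*(-1)/(-5 - 1)))*(-16) = (18*(7*(-1)/(-6)))*(-16) = (18*(7*(-1)*(-⅙)))*(-16) = (18*(7/6))*(-16) = 21*(-16) = -336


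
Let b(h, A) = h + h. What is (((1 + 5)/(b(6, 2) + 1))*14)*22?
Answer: 1848/13 ≈ 142.15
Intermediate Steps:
b(h, A) = 2*h
(((1 + 5)/(b(6, 2) + 1))*14)*22 = (((1 + 5)/(2*6 + 1))*14)*22 = ((6/(12 + 1))*14)*22 = ((6/13)*14)*22 = (84/13)*22 = 1848/13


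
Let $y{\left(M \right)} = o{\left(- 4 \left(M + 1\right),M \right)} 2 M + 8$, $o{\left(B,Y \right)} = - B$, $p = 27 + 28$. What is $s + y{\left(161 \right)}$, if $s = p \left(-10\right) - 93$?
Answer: $208021$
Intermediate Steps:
$p = 55$
$s = -643$ ($s = 55 \left(-10\right) - 93 = -550 - 93 = -643$)
$y{\left(M \right)} = 8 + 2 M \left(4 + 4 M\right)$ ($y{\left(M \right)} = - \left(-4\right) \left(M + 1\right) 2 M + 8 = - \left(-4\right) \left(1 + M\right) 2 M + 8 = - (-4 - 4 M) 2 M + 8 = \left(4 + 4 M\right) 2 M + 8 = 2 M \left(4 + 4 M\right) + 8 = 8 + 2 M \left(4 + 4 M\right)$)
$s + y{\left(161 \right)} = -643 + \left(8 + 8 \cdot 161 \left(1 + 161\right)\right) = -643 + \left(8 + 8 \cdot 161 \cdot 162\right) = -643 + \left(8 + 208656\right) = -643 + 208664 = 208021$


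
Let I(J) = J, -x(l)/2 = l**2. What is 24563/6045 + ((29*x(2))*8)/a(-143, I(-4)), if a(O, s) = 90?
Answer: -60059/3627 ≈ -16.559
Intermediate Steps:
x(l) = -2*l**2
24563/6045 + ((29*x(2))*8)/a(-143, I(-4)) = 24563/6045 + ((29*(-2*2**2))*8)/90 = 24563*(1/6045) + ((29*(-2*4))*8)*(1/90) = 24563/6045 + ((29*(-8))*8)*(1/90) = 24563/6045 - 232*8*(1/90) = 24563/6045 - 1856*1/90 = 24563/6045 - 928/45 = -60059/3627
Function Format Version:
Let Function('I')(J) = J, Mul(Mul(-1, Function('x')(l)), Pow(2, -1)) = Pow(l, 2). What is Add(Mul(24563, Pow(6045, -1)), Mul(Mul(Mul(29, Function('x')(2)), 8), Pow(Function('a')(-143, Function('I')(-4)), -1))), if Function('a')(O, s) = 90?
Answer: Rational(-60059, 3627) ≈ -16.559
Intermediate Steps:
Function('x')(l) = Mul(-2, Pow(l, 2))
Add(Mul(24563, Pow(6045, -1)), Mul(Mul(Mul(29, Function('x')(2)), 8), Pow(Function('a')(-143, Function('I')(-4)), -1))) = Add(Mul(24563, Pow(6045, -1)), Mul(Mul(Mul(29, Mul(-2, Pow(2, 2))), 8), Pow(90, -1))) = Add(Mul(24563, Rational(1, 6045)), Mul(Mul(Mul(29, Mul(-2, 4)), 8), Rational(1, 90))) = Add(Rational(24563, 6045), Mul(Mul(Mul(29, -8), 8), Rational(1, 90))) = Add(Rational(24563, 6045), Mul(Mul(-232, 8), Rational(1, 90))) = Add(Rational(24563, 6045), Mul(-1856, Rational(1, 90))) = Add(Rational(24563, 6045), Rational(-928, 45)) = Rational(-60059, 3627)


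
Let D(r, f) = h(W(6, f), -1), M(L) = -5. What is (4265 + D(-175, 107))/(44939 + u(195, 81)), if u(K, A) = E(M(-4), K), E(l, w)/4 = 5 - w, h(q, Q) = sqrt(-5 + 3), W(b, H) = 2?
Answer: 4265/44179 + I*sqrt(2)/44179 ≈ 0.096539 + 3.2011e-5*I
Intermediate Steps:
h(q, Q) = I*sqrt(2) (h(q, Q) = sqrt(-2) = I*sqrt(2))
D(r, f) = I*sqrt(2)
E(l, w) = 20 - 4*w (E(l, w) = 4*(5 - w) = 20 - 4*w)
u(K, A) = 20 - 4*K
(4265 + D(-175, 107))/(44939 + u(195, 81)) = (4265 + I*sqrt(2))/(44939 + (20 - 4*195)) = (4265 + I*sqrt(2))/(44939 + (20 - 780)) = (4265 + I*sqrt(2))/(44939 - 760) = (4265 + I*sqrt(2))/44179 = (4265 + I*sqrt(2))*(1/44179) = 4265/44179 + I*sqrt(2)/44179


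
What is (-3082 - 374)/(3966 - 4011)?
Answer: 384/5 ≈ 76.800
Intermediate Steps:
(-3082 - 374)/(3966 - 4011) = -3456/(-45) = -3456*(-1/45) = 384/5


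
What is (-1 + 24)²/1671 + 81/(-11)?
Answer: -129532/18381 ≈ -7.0471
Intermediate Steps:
(-1 + 24)²/1671 + 81/(-11) = 23²*(1/1671) + 81*(-1/11) = 529*(1/1671) - 81/11 = 529/1671 - 81/11 = -129532/18381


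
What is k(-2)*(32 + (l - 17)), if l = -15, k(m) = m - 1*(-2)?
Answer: 0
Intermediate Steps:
k(m) = 2 + m (k(m) = m + 2 = 2 + m)
k(-2)*(32 + (l - 17)) = (2 - 2)*(32 + (-15 - 17)) = 0*(32 - 32) = 0*0 = 0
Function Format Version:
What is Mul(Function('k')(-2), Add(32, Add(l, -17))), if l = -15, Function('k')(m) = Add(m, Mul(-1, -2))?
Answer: 0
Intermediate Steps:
Function('k')(m) = Add(2, m) (Function('k')(m) = Add(m, 2) = Add(2, m))
Mul(Function('k')(-2), Add(32, Add(l, -17))) = Mul(Add(2, -2), Add(32, Add(-15, -17))) = Mul(0, Add(32, -32)) = Mul(0, 0) = 0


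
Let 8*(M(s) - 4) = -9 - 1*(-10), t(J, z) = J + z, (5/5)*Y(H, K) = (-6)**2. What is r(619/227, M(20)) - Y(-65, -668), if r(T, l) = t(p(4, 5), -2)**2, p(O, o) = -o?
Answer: 13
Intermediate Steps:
Y(H, K) = 36 (Y(H, K) = (-6)**2 = 36)
M(s) = 33/8 (M(s) = 4 + (-9 - 1*(-10))/8 = 4 + (-9 + 10)/8 = 4 + (1/8)*1 = 4 + 1/8 = 33/8)
r(T, l) = 49 (r(T, l) = (-1*5 - 2)**2 = (-5 - 2)**2 = (-7)**2 = 49)
r(619/227, M(20)) - Y(-65, -668) = 49 - 1*36 = 49 - 36 = 13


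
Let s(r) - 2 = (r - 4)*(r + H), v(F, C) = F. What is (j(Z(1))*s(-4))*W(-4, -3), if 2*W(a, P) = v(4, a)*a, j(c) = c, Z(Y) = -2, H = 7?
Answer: -352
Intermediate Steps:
W(a, P) = 2*a (W(a, P) = (4*a)/2 = 2*a)
s(r) = 2 + (-4 + r)*(7 + r) (s(r) = 2 + (r - 4)*(r + 7) = 2 + (-4 + r)*(7 + r))
(j(Z(1))*s(-4))*W(-4, -3) = (-2*(-26 + (-4)² + 3*(-4)))*(2*(-4)) = -2*(-26 + 16 - 12)*(-8) = -2*(-22)*(-8) = 44*(-8) = -352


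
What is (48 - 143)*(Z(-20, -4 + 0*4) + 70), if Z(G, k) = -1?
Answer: -6555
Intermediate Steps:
(48 - 143)*(Z(-20, -4 + 0*4) + 70) = (48 - 143)*(-1 + 70) = -95*69 = -6555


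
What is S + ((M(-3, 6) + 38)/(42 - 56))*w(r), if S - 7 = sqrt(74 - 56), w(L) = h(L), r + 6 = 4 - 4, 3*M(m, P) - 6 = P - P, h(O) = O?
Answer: 169/7 + 3*sqrt(2) ≈ 28.385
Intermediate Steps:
M(m, P) = 2 (M(m, P) = 2 + (P - P)/3 = 2 + (1/3)*0 = 2 + 0 = 2)
r = -6 (r = -6 + (4 - 4) = -6 + 0 = -6)
w(L) = L
S = 7 + 3*sqrt(2) (S = 7 + sqrt(74 - 56) = 7 + sqrt(18) = 7 + 3*sqrt(2) ≈ 11.243)
S + ((M(-3, 6) + 38)/(42 - 56))*w(r) = (7 + 3*sqrt(2)) + ((2 + 38)/(42 - 56))*(-6) = (7 + 3*sqrt(2)) + (40/(-14))*(-6) = (7 + 3*sqrt(2)) + (40*(-1/14))*(-6) = (7 + 3*sqrt(2)) - 20/7*(-6) = (7 + 3*sqrt(2)) + 120/7 = 169/7 + 3*sqrt(2)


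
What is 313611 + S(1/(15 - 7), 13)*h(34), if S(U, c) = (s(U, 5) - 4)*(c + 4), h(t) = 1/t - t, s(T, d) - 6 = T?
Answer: 4998141/16 ≈ 3.1238e+5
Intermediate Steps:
s(T, d) = 6 + T
S(U, c) = (2 + U)*(4 + c) (S(U, c) = ((6 + U) - 4)*(c + 4) = (2 + U)*(4 + c))
313611 + S(1/(15 - 7), 13)*h(34) = 313611 + (8 + 2*13 + 4/(15 - 7) + 13/(15 - 7))*(1/34 - 1*34) = 313611 + (8 + 26 + 4/8 + 13/8)*(1/34 - 34) = 313611 + (8 + 26 + 4*(⅛) + (⅛)*13)*(-1155/34) = 313611 + (8 + 26 + ½ + 13/8)*(-1155/34) = 313611 + (289/8)*(-1155/34) = 313611 - 19635/16 = 4998141/16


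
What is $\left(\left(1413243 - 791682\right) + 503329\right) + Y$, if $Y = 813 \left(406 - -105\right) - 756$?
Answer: $1539577$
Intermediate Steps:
$Y = 414687$ ($Y = 813 \left(406 + 105\right) - 756 = 813 \cdot 511 - 756 = 415443 - 756 = 414687$)
$\left(\left(1413243 - 791682\right) + 503329\right) + Y = \left(\left(1413243 - 791682\right) + 503329\right) + 414687 = \left(621561 + 503329\right) + 414687 = 1124890 + 414687 = 1539577$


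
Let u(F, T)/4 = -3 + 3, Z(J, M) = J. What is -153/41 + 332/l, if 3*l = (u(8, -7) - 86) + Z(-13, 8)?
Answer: -18661/1353 ≈ -13.792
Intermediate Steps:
u(F, T) = 0 (u(F, T) = 4*(-3 + 3) = 4*0 = 0)
l = -33 (l = ((0 - 86) - 13)/3 = (-86 - 13)/3 = (1/3)*(-99) = -33)
-153/41 + 332/l = -153/41 + 332/(-33) = -153*1/41 + 332*(-1/33) = -153/41 - 332/33 = -18661/1353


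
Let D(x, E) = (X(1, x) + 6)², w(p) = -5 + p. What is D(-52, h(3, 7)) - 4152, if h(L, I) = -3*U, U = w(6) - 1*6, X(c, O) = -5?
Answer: -4151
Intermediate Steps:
U = -5 (U = (-5 + 6) - 1*6 = 1 - 6 = -5)
h(L, I) = 15 (h(L, I) = -3*(-5) = 15)
D(x, E) = 1 (D(x, E) = (-5 + 6)² = 1² = 1)
D(-52, h(3, 7)) - 4152 = 1 - 4152 = -4151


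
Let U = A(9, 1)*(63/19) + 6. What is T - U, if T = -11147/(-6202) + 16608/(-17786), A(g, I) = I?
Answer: -8857377925/1047933334 ≈ -8.4522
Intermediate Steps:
T = 47628863/55154386 (T = -11147*(-1/6202) + 16608*(-1/17786) = 11147/6202 - 8304/8893 = 47628863/55154386 ≈ 0.86355)
U = 177/19 (U = 1*(63/19) + 6 = 63/19 + 6 = 177/19 ≈ 9.3158)
T - U = 47628863/55154386 - 1*177/19 = 47628863/55154386 - 177/19 = -8857377925/1047933334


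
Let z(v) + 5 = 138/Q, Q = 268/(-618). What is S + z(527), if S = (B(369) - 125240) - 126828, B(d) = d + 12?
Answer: -16884685/67 ≈ -2.5201e+5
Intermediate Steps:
Q = -134/309 (Q = 268*(-1/618) = -134/309 ≈ -0.43366)
z(v) = -21656/67 (z(v) = -5 + 138/(-134/309) = -5 + 138*(-309/134) = -5 - 21321/67 = -21656/67)
B(d) = 12 + d
S = -251687 (S = ((12 + 369) - 125240) - 126828 = (381 - 125240) - 126828 = -124859 - 126828 = -251687)
S + z(527) = -251687 - 21656/67 = -16884685/67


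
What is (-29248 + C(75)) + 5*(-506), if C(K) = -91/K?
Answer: -2383441/75 ≈ -31779.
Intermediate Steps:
(-29248 + C(75)) + 5*(-506) = (-29248 - 91/75) + 5*(-506) = (-29248 - 91*1/75) - 2530 = (-29248 - 91/75) - 2530 = -2193691/75 - 2530 = -2383441/75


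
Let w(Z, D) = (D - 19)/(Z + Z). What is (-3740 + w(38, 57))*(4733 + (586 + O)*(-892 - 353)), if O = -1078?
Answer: -4616584767/2 ≈ -2.3083e+9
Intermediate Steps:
w(Z, D) = (-19 + D)/(2*Z) (w(Z, D) = (-19 + D)/((2*Z)) = (-19 + D)*(1/(2*Z)) = (-19 + D)/(2*Z))
(-3740 + w(38, 57))*(4733 + (586 + O)*(-892 - 353)) = (-3740 + (½)*(-19 + 57)/38)*(4733 + (586 - 1078)*(-892 - 353)) = (-3740 + (½)*(1/38)*38)*(4733 - 492*(-1245)) = (-3740 + ½)*(4733 + 612540) = -7479/2*617273 = -4616584767/2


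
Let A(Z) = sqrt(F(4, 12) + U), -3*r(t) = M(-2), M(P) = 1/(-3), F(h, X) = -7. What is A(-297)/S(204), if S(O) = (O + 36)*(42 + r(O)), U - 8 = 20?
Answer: 3*sqrt(21)/30320 ≈ 0.00045342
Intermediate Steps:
M(P) = -1/3
r(t) = 1/9 (r(t) = -1/3*(-1/3) = 1/9)
U = 28 (U = 8 + 20 = 28)
S(O) = 1516 + 379*O/9 (S(O) = (O + 36)*(42 + 1/9) = (36 + O)*(379/9) = 1516 + 379*O/9)
A(Z) = sqrt(21) (A(Z) = sqrt(-7 + 28) = sqrt(21))
A(-297)/S(204) = sqrt(21)/(1516 + (379/9)*204) = sqrt(21)/(1516 + 25772/3) = sqrt(21)/(30320/3) = sqrt(21)*(3/30320) = 3*sqrt(21)/30320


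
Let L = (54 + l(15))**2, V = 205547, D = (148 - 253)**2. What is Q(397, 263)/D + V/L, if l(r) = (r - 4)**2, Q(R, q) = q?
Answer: 265214/39375 ≈ 6.7356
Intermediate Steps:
D = 11025 (D = (-105)**2 = 11025)
l(r) = (-4 + r)**2
L = 30625 (L = (54 + (-4 + 15)**2)**2 = (54 + 11**2)**2 = (54 + 121)**2 = 175**2 = 30625)
Q(397, 263)/D + V/L = 263/11025 + 205547/30625 = 265214/39375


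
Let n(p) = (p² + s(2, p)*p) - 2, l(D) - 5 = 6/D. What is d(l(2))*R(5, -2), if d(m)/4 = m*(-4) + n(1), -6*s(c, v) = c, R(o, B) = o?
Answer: -2000/3 ≈ -666.67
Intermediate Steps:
s(c, v) = -c/6
l(D) = 5 + 6/D
n(p) = -2 + p² - p/3 (n(p) = (p² + (-⅙*2)*p) - 2 = (p² - p/3) - 2 = -2 + p² - p/3)
d(m) = -16/3 - 16*m (d(m) = 4*(m*(-4) + (-2 + 1² - ⅓*1)) = 4*(-4*m + (-2 + 1 - ⅓)) = 4*(-4*m - 4/3) = 4*(-4/3 - 4*m) = -16/3 - 16*m)
d(l(2))*R(5, -2) = (-16/3 - 16*(5 + 6/2))*5 = (-16/3 - 16*(5 + 6*(½)))*5 = (-16/3 - 16*(5 + 3))*5 = (-16/3 - 16*8)*5 = (-16/3 - 128)*5 = -400/3*5 = -2000/3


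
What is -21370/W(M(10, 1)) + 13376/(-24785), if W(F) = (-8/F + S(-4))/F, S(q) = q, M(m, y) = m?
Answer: 6620612869/148710 ≈ 44520.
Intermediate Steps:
W(F) = (-4 - 8/F)/F (W(F) = (-8/F - 4)/F = (-4 - 8/F)/F)
-21370/W(M(10, 1)) + 13376/(-24785) = -21370*25/(-2 - 1*10) + 13376/(-24785) = -21370*25/(-2 - 10) + 13376*(-1/24785) = -21370/(4*(1/100)*(-12)) - 13376/24785 = -21370/(-12/25) - 13376/24785 = -21370*(-25/12) - 13376/24785 = 267125/6 - 13376/24785 = 6620612869/148710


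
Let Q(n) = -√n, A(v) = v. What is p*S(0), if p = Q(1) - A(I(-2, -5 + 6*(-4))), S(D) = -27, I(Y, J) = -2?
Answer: -27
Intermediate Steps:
p = 1 (p = -√1 - 1*(-2) = -1*1 + 2 = -1 + 2 = 1)
p*S(0) = 1*(-27) = -27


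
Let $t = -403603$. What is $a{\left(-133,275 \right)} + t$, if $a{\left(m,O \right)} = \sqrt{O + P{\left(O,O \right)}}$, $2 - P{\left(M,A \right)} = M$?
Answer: $-403603 + \sqrt{2} \approx -4.036 \cdot 10^{5}$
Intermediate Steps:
$P{\left(M,A \right)} = 2 - M$
$a{\left(m,O \right)} = \sqrt{2}$ ($a{\left(m,O \right)} = \sqrt{O - \left(-2 + O\right)} = \sqrt{2}$)
$a{\left(-133,275 \right)} + t = \sqrt{2} - 403603 = -403603 + \sqrt{2}$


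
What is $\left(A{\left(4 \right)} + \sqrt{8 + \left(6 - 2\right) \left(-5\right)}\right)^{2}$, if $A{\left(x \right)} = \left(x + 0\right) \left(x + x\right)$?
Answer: $1012 + 128 i \sqrt{3} \approx 1012.0 + 221.7 i$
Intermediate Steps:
$A{\left(x \right)} = 2 x^{2}$ ($A{\left(x \right)} = x 2 x = 2 x^{2}$)
$\left(A{\left(4 \right)} + \sqrt{8 + \left(6 - 2\right) \left(-5\right)}\right)^{2} = \left(2 \cdot 4^{2} + \sqrt{8 + \left(6 - 2\right) \left(-5\right)}\right)^{2} = \left(2 \cdot 16 + \sqrt{8 + 4 \left(-5\right)}\right)^{2} = \left(32 + \sqrt{8 - 20}\right)^{2} = \left(32 + \sqrt{-12}\right)^{2} = \left(32 + 2 i \sqrt{3}\right)^{2}$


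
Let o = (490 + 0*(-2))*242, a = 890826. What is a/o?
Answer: 445413/59290 ≈ 7.5124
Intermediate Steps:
o = 118580 (o = (490 + 0)*242 = 490*242 = 118580)
a/o = 890826/118580 = 890826*(1/118580) = 445413/59290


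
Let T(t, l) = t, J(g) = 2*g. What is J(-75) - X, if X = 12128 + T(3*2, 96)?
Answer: -12284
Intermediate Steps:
X = 12134 (X = 12128 + 3*2 = 12128 + 6 = 12134)
J(-75) - X = 2*(-75) - 1*12134 = -150 - 12134 = -12284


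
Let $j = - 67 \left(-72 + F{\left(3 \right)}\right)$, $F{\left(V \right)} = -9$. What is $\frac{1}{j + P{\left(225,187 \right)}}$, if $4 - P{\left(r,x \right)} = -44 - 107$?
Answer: $\frac{1}{5582} \approx 0.00017915$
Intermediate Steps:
$P{\left(r,x \right)} = 155$ ($P{\left(r,x \right)} = 4 - \left(-44 - 107\right) = 4 - -151 = 4 + 151 = 155$)
$j = 5427$ ($j = - 67 \left(-72 - 9\right) = \left(-67\right) \left(-81\right) = 5427$)
$\frac{1}{j + P{\left(225,187 \right)}} = \frac{1}{5427 + 155} = \frac{1}{5582}$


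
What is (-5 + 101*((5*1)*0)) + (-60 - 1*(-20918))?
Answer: 20853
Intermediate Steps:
(-5 + 101*((5*1)*0)) + (-60 - 1*(-20918)) = (-5 + 101*(5*0)) + (-60 + 20918) = (-5 + 101*0) + 20858 = (-5 + 0) + 20858 = -5 + 20858 = 20853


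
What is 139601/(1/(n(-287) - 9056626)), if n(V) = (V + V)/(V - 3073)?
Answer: -303435365370599/240 ≈ -1.2643e+12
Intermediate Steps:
n(V) = 2*V/(-3073 + V) (n(V) = (2*V)/(-3073 + V) = 2*V/(-3073 + V))
139601/(1/(n(-287) - 9056626)) = 139601/(1/(2*(-287)/(-3073 - 287) - 9056626)) = 139601/(1/(2*(-287)/(-3360) - 9056626)) = 139601/(1/(2*(-287)*(-1/3360) - 9056626)) = 139601/(1/(41/240 - 9056626)) = 139601/(1/(-2173590199/240)) = 139601/(-240/2173590199) = 139601*(-2173590199/240) = -303435365370599/240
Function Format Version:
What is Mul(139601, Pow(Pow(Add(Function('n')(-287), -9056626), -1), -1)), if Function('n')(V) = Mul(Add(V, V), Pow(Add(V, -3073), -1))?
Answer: Rational(-303435365370599, 240) ≈ -1.2643e+12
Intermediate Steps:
Function('n')(V) = Mul(2, V, Pow(Add(-3073, V), -1)) (Function('n')(V) = Mul(Mul(2, V), Pow(Add(-3073, V), -1)) = Mul(2, V, Pow(Add(-3073, V), -1)))
Mul(139601, Pow(Pow(Add(Function('n')(-287), -9056626), -1), -1)) = Mul(139601, Pow(Pow(Add(Mul(2, -287, Pow(Add(-3073, -287), -1)), -9056626), -1), -1)) = Mul(139601, Pow(Pow(Add(Mul(2, -287, Pow(-3360, -1)), -9056626), -1), -1)) = Mul(139601, Pow(Pow(Add(Mul(2, -287, Rational(-1, 3360)), -9056626), -1), -1)) = Mul(139601, Pow(Pow(Add(Rational(41, 240), -9056626), -1), -1)) = Mul(139601, Pow(Pow(Rational(-2173590199, 240), -1), -1)) = Mul(139601, Pow(Rational(-240, 2173590199), -1)) = Mul(139601, Rational(-2173590199, 240)) = Rational(-303435365370599, 240)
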